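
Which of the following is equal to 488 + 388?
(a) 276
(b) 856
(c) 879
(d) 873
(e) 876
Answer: e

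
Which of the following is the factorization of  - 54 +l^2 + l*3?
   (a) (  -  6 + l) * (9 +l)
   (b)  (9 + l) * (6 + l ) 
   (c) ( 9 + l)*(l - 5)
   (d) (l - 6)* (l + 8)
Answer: a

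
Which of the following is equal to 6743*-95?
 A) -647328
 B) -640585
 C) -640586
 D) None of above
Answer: B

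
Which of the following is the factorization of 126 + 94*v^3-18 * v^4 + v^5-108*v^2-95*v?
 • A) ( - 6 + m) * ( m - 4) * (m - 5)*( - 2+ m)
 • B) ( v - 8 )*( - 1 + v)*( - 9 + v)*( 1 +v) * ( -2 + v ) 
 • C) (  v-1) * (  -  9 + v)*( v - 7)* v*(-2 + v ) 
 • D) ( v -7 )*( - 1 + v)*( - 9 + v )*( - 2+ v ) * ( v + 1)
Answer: D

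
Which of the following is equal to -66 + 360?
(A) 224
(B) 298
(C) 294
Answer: C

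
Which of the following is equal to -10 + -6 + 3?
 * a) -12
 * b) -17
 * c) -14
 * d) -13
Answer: d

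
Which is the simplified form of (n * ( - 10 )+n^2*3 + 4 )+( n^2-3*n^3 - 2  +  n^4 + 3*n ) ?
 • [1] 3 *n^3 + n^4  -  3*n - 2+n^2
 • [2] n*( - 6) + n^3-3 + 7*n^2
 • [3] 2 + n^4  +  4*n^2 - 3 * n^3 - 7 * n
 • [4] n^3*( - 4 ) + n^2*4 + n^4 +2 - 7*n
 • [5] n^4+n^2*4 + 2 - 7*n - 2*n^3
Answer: 3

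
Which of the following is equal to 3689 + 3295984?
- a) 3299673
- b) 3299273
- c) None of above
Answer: a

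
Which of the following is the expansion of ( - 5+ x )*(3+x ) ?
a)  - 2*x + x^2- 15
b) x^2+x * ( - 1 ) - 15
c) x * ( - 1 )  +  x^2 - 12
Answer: a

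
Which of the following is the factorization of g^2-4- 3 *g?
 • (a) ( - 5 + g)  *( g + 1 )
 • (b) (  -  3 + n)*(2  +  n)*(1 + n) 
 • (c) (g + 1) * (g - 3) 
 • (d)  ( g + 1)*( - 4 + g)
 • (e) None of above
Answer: d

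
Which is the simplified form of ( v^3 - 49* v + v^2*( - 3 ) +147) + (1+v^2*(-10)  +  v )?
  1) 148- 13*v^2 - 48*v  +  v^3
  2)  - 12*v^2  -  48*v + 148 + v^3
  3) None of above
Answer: 1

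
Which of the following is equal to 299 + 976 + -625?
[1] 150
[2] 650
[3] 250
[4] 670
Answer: 2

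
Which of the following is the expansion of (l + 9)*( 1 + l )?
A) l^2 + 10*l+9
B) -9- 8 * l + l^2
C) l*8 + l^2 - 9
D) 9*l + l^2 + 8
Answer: A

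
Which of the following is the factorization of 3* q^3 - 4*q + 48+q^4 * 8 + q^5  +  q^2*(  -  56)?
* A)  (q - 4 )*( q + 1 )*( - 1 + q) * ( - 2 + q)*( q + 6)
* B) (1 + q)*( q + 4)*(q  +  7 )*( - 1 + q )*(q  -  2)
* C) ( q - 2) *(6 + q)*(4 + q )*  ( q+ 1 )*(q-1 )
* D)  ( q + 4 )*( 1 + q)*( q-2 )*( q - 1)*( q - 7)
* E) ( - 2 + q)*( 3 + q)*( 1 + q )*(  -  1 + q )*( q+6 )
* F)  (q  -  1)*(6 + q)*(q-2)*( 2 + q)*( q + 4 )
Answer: C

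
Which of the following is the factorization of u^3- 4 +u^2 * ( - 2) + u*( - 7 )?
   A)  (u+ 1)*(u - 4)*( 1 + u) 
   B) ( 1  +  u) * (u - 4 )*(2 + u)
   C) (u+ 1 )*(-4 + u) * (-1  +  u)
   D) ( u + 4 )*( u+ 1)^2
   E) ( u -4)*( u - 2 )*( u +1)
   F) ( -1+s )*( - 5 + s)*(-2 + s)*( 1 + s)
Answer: A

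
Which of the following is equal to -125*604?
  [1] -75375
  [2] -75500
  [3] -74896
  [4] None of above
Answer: 2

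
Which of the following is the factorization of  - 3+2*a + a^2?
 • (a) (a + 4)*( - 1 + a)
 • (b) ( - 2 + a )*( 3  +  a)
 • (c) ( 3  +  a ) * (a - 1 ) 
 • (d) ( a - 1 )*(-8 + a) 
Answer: c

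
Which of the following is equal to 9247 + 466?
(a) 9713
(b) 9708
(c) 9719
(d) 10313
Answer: a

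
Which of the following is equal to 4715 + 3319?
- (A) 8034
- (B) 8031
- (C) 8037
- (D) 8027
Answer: A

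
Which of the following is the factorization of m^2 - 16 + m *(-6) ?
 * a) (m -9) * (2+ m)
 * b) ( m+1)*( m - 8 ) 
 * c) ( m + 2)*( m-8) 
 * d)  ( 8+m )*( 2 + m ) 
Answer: c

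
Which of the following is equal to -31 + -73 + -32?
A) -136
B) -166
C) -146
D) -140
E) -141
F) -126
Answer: A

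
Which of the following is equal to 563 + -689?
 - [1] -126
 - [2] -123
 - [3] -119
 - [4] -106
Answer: 1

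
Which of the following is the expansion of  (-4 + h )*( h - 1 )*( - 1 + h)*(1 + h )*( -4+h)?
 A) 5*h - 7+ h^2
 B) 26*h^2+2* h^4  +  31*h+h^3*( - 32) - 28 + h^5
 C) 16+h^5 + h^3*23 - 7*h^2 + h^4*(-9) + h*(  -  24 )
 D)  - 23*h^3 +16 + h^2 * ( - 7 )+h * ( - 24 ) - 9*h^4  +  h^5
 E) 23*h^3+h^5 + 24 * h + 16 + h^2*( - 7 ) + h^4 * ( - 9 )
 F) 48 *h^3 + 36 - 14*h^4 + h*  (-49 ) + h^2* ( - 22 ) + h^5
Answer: C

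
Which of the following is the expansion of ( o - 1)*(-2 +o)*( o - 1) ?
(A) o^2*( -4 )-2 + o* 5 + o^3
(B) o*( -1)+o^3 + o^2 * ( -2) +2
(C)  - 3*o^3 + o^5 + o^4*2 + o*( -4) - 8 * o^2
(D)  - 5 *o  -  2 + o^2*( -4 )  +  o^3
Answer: A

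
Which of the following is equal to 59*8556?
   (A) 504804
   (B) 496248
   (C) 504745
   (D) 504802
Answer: A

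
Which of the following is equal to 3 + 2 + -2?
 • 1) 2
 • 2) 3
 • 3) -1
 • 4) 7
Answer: 2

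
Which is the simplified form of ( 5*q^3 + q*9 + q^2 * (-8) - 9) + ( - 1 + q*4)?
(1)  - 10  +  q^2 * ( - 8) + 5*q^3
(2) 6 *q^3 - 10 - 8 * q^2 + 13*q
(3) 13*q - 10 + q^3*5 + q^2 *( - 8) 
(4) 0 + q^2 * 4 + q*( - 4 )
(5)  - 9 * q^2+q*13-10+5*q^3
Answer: 3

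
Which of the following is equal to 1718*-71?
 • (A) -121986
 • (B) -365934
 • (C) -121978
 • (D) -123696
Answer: C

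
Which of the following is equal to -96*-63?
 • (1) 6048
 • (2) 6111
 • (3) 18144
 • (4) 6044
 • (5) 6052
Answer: 1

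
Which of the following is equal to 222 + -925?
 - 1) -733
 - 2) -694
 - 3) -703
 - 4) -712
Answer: 3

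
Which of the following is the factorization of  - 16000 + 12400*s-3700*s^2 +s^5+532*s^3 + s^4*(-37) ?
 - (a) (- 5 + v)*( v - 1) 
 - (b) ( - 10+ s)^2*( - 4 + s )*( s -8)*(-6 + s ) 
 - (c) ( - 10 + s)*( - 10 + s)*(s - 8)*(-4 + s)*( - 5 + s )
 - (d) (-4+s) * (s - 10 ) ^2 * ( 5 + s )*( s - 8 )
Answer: c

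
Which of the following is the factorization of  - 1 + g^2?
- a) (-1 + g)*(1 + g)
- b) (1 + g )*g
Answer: a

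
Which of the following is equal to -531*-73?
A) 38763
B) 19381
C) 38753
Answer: A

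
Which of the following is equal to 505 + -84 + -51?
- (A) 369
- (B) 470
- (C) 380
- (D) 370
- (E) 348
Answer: D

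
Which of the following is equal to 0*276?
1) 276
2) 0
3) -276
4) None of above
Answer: 2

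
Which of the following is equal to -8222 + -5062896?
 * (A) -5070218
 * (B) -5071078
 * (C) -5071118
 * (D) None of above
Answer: C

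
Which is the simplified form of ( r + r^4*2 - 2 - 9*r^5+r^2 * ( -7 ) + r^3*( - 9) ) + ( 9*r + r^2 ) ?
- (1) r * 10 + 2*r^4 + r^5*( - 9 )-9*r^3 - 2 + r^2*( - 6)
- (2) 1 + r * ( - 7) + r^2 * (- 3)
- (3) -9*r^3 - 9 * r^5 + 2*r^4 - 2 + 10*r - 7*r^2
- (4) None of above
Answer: 1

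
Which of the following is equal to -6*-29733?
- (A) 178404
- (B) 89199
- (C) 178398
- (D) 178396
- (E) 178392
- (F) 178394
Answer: C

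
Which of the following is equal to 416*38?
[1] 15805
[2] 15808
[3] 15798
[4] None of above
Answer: 2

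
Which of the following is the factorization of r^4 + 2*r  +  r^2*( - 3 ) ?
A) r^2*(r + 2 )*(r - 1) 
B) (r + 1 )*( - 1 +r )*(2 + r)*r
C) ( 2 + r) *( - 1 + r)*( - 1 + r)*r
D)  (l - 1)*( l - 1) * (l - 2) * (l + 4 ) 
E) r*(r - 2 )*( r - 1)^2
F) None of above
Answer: C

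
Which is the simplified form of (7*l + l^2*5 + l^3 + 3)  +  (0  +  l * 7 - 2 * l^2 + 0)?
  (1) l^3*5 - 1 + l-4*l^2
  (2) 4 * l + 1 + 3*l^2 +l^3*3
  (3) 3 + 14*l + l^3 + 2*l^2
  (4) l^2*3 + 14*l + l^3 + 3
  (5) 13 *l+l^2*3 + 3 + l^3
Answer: 4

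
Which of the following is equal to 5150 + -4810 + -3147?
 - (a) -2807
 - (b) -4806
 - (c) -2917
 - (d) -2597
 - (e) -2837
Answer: a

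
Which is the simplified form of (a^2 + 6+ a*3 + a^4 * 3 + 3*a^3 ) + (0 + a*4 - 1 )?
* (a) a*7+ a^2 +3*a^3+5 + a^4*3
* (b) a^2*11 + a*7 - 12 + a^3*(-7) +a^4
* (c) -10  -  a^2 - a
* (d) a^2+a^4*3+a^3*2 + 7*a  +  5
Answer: a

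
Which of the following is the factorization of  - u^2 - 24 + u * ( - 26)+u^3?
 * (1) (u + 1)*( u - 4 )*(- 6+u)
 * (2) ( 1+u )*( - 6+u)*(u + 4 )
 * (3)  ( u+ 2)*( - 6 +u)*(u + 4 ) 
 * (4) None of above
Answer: 2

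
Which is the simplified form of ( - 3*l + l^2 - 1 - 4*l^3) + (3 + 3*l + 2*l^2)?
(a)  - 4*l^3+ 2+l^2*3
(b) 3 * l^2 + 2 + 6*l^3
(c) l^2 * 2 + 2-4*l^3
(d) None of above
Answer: a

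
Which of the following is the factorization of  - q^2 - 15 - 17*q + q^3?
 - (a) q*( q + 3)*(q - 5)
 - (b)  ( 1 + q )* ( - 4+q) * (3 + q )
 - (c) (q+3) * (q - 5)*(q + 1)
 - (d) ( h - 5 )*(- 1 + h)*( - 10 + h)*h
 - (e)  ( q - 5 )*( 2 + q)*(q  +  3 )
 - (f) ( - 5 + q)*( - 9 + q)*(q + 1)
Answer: c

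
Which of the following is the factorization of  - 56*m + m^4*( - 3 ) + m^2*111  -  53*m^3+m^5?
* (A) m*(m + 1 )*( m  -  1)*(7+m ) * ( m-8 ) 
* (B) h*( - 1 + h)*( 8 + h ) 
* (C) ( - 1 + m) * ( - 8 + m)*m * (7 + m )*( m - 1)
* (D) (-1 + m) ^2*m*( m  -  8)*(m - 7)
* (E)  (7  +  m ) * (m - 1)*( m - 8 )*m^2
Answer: C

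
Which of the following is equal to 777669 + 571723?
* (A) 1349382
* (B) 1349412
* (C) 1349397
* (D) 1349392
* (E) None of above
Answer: D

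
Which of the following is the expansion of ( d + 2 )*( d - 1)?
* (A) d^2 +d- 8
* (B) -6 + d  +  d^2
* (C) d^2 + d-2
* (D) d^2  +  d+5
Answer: C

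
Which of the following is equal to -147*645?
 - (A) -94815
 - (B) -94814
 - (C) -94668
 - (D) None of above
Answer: A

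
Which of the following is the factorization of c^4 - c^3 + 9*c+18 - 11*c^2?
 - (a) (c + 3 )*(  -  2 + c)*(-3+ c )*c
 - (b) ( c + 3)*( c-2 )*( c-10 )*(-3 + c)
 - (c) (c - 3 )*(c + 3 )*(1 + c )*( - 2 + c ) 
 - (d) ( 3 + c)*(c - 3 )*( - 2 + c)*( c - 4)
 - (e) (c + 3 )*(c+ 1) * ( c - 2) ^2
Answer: c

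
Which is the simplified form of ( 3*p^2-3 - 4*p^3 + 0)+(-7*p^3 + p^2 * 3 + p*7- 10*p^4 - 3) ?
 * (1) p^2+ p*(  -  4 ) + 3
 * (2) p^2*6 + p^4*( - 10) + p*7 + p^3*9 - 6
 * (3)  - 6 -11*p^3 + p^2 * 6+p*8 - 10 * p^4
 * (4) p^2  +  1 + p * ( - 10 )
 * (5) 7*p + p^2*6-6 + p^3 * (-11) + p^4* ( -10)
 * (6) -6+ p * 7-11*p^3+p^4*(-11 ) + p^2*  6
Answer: 5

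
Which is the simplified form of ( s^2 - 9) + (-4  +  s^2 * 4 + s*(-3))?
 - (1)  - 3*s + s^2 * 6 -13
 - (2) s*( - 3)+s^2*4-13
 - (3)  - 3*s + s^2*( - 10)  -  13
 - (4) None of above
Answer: 4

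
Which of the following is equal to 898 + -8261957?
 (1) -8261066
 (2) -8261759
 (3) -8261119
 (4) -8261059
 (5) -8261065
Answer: 4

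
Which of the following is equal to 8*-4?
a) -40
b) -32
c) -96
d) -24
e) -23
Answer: b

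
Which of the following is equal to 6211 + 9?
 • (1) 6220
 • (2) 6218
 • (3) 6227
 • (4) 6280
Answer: 1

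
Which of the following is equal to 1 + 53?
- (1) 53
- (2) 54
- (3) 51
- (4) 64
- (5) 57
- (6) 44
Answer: 2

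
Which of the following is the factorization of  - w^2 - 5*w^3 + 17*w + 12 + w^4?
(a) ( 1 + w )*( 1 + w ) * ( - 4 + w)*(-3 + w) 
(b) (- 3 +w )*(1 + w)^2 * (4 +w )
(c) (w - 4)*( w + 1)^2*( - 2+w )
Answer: a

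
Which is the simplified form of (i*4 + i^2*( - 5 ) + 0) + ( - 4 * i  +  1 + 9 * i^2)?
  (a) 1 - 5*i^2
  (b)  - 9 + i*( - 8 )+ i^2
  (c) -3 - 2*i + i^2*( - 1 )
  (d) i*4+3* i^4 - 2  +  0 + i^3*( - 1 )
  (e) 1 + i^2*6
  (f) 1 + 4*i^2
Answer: f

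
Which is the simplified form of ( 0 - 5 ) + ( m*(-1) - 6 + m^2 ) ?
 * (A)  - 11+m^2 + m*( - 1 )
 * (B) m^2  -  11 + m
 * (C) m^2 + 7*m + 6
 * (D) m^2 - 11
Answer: A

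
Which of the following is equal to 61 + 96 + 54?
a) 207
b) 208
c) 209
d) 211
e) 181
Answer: d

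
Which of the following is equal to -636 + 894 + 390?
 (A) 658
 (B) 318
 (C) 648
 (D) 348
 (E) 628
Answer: C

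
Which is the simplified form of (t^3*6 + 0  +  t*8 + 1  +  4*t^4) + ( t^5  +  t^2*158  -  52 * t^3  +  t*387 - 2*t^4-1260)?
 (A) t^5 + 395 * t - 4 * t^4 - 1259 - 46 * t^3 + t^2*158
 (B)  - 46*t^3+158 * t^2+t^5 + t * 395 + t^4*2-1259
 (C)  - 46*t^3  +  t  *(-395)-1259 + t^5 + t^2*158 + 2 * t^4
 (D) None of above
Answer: B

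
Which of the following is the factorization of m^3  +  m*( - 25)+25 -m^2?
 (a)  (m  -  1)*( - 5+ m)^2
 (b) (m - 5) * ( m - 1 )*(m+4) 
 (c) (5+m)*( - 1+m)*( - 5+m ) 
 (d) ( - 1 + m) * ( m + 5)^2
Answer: c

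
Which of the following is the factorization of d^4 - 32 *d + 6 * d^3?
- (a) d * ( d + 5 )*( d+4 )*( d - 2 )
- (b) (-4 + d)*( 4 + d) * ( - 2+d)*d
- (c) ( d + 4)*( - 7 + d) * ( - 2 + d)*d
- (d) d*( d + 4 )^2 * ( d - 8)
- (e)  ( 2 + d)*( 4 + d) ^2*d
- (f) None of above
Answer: f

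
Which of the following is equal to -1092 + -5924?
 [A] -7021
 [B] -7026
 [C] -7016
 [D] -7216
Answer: C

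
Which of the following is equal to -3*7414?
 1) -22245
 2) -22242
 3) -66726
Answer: 2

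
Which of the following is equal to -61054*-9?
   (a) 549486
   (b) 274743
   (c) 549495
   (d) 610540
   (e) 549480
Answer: a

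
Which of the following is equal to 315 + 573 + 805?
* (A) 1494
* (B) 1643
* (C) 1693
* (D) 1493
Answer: C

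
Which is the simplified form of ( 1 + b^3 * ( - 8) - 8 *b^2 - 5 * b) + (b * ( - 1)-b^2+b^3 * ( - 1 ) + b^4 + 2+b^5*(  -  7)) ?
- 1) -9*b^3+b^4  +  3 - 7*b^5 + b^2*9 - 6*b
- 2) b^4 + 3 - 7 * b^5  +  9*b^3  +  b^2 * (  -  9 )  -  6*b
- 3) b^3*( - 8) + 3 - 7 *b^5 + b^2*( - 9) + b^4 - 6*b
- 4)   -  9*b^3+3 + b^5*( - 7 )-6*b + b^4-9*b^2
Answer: 4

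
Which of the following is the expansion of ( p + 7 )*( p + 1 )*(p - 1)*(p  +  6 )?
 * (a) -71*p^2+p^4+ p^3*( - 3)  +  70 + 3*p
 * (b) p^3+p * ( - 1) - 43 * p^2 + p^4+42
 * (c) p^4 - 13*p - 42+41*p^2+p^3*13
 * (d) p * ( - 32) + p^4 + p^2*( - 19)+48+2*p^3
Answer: c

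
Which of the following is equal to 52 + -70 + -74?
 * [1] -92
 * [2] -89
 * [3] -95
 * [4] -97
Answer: 1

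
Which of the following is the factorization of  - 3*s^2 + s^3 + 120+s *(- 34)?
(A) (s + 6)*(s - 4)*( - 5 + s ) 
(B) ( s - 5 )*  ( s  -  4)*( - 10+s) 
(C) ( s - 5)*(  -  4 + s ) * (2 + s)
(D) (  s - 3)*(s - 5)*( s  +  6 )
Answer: A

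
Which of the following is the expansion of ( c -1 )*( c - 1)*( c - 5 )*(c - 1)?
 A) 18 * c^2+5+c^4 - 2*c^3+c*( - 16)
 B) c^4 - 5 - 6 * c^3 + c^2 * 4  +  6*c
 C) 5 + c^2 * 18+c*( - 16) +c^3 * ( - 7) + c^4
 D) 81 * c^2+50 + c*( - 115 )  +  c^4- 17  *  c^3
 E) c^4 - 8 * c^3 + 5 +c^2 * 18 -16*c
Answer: E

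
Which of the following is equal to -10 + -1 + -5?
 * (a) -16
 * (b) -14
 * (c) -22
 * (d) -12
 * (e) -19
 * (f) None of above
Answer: a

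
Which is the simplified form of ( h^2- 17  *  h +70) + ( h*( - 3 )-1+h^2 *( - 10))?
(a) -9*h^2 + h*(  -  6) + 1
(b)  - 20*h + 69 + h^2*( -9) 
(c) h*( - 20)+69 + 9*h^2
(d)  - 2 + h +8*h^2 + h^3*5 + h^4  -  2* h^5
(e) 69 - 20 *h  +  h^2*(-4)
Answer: b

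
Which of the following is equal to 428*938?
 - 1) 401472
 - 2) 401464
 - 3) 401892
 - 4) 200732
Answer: 2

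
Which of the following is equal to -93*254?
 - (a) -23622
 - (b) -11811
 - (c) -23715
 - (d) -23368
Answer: a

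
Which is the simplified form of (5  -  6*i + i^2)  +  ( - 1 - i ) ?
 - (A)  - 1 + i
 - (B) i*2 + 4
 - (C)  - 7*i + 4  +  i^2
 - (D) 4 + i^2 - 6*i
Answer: C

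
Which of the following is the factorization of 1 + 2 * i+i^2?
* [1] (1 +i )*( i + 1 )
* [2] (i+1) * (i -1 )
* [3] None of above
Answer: 1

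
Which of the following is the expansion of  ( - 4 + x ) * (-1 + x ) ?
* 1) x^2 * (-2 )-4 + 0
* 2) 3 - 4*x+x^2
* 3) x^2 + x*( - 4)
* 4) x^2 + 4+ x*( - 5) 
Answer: 4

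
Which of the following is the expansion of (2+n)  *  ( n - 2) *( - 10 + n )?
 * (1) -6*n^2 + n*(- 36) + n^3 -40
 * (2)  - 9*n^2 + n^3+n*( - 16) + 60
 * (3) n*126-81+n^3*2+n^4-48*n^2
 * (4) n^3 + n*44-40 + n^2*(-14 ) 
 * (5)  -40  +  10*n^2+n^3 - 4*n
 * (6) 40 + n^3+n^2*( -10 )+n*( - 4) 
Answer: 6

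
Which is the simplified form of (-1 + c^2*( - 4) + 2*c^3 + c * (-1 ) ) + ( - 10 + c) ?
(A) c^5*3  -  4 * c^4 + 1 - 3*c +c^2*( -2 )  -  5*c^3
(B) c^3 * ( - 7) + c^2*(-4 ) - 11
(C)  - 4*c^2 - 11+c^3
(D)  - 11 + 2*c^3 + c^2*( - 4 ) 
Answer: D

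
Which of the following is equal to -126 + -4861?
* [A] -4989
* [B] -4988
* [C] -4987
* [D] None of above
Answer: C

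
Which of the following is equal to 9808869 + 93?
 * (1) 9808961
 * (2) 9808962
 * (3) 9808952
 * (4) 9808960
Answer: 2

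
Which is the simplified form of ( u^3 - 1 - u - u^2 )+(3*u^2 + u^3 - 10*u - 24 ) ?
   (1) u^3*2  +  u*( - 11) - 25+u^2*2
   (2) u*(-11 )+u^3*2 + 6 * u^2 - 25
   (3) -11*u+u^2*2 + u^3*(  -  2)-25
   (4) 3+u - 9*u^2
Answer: 1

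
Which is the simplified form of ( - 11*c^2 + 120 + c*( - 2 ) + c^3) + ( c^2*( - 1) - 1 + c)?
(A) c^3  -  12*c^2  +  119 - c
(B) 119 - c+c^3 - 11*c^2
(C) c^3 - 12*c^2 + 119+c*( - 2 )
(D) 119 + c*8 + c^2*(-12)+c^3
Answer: A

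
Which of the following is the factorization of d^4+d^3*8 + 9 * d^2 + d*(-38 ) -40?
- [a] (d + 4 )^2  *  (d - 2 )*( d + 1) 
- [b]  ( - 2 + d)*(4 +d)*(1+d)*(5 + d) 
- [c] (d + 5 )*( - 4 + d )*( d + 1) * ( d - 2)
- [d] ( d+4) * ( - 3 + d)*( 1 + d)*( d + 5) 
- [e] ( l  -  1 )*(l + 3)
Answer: b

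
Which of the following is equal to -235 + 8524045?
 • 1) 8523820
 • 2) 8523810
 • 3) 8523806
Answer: 2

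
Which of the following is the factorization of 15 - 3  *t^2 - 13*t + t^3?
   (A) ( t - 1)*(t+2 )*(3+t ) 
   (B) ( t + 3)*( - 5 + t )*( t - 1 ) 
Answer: B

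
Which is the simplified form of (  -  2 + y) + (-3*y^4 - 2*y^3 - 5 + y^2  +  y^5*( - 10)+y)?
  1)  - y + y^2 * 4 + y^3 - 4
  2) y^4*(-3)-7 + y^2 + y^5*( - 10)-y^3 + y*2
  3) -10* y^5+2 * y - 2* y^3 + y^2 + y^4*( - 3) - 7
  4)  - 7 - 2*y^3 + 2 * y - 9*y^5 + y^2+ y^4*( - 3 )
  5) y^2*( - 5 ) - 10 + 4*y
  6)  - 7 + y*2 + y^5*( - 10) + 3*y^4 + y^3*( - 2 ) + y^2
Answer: 3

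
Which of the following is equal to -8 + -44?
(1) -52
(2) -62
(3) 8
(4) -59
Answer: 1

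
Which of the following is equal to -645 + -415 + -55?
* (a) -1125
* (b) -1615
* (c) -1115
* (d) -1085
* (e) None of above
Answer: c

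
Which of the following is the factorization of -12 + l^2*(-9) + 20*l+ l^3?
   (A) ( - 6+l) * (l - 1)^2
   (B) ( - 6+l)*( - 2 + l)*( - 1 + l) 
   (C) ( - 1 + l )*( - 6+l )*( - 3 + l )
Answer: B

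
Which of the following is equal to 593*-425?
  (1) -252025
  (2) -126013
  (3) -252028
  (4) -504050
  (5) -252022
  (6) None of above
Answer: 1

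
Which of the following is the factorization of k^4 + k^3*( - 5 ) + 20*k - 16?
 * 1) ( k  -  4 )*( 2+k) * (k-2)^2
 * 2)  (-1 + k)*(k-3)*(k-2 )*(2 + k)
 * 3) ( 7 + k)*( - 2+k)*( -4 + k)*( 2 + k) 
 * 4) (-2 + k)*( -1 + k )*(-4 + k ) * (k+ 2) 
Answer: 4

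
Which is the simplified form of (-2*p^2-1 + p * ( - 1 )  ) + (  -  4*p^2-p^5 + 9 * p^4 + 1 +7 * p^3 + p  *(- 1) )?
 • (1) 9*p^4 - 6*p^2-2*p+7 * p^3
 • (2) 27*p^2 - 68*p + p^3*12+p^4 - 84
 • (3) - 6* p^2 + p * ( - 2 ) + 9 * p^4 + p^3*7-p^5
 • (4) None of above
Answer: 3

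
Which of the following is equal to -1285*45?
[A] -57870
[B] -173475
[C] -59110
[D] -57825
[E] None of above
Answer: D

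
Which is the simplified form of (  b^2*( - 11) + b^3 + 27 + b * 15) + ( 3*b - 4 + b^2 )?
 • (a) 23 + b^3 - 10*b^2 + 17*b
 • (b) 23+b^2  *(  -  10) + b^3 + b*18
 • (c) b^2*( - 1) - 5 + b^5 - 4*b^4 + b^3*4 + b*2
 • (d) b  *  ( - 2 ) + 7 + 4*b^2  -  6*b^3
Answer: b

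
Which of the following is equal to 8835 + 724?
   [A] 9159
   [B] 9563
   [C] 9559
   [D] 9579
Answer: C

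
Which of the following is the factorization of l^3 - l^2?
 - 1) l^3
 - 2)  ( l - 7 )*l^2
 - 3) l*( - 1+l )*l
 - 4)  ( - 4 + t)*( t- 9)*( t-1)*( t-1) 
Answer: 3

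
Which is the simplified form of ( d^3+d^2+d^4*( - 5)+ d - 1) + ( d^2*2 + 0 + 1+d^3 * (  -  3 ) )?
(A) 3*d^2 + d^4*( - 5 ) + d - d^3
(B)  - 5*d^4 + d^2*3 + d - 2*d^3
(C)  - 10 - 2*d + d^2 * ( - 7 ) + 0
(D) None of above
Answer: B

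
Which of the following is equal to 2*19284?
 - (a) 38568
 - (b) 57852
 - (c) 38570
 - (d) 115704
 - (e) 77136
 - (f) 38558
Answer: a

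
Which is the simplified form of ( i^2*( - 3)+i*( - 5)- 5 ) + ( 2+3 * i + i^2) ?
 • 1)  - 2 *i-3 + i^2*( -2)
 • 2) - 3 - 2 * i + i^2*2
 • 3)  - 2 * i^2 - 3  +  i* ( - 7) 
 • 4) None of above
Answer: 1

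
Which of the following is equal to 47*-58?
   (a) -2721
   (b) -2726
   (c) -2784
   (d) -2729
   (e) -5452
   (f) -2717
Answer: b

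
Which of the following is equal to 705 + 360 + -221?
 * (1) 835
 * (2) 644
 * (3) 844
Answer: 3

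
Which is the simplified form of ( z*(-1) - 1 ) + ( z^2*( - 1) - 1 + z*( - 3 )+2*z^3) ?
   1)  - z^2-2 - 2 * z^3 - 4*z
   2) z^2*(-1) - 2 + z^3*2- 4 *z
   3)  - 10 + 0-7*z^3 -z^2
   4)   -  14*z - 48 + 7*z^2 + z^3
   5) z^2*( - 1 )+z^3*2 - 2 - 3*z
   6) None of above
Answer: 2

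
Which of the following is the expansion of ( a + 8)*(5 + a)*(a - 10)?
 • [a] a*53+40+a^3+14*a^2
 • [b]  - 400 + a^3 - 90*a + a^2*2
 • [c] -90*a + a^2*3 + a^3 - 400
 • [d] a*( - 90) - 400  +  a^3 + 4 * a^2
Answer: c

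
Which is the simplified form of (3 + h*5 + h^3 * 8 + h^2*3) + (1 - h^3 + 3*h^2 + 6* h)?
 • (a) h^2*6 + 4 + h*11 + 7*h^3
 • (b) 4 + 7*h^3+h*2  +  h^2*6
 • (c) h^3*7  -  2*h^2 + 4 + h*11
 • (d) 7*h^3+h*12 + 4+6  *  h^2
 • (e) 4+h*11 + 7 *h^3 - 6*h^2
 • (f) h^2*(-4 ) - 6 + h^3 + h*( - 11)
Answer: a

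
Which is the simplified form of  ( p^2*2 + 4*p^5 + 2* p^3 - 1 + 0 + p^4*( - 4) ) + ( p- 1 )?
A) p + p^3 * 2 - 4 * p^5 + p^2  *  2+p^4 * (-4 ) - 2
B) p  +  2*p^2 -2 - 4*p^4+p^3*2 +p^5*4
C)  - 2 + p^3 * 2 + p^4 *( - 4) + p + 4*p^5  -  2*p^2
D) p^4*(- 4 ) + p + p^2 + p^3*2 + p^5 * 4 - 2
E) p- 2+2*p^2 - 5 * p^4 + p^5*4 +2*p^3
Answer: B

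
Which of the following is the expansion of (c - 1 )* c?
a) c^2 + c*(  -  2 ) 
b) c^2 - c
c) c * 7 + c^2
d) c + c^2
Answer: b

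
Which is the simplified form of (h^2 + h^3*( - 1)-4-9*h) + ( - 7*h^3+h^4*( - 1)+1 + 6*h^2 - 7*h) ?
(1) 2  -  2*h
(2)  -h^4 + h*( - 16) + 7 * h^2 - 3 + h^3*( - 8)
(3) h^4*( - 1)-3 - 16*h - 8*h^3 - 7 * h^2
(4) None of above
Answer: 2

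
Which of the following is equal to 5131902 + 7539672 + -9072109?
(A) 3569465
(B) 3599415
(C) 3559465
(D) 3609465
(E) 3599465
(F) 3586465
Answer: E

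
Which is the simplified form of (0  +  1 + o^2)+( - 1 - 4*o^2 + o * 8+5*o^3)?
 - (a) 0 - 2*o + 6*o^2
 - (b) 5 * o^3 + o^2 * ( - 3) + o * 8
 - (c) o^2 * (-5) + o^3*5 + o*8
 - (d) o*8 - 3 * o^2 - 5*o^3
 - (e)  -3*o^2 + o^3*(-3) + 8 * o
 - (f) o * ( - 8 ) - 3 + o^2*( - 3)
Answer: b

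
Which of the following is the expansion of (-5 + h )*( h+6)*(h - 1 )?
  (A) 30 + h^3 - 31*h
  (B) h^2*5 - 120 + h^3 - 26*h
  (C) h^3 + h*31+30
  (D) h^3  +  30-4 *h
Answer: A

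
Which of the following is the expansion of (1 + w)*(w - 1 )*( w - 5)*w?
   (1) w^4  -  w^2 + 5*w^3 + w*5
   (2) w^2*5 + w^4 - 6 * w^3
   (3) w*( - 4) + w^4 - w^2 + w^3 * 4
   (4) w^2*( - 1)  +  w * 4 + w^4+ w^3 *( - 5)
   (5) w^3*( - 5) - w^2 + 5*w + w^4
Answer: 5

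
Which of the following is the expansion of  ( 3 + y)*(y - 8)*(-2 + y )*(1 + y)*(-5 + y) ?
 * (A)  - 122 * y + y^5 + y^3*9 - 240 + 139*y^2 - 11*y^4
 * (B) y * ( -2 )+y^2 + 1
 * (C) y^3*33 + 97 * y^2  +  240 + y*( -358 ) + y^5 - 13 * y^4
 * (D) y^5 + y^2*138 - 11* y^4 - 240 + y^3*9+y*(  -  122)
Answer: A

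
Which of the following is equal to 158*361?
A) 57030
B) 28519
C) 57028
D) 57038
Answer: D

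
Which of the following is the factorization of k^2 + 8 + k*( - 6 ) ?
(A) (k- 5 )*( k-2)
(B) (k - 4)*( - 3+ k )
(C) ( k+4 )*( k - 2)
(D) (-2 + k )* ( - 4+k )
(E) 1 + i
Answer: D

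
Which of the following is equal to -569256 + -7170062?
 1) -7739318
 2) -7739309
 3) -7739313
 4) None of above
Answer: 1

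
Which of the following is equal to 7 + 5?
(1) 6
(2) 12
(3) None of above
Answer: 2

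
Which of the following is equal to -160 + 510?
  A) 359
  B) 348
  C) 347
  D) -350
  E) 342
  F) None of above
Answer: F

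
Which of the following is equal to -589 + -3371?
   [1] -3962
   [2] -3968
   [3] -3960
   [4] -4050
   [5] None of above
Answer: 3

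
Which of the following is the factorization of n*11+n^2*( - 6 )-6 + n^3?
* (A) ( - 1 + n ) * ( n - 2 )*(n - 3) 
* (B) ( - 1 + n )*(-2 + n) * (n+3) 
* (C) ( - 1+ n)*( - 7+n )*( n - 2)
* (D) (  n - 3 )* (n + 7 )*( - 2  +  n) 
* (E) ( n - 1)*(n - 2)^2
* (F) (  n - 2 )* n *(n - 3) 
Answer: A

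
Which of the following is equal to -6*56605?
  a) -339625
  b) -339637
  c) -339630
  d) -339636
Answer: c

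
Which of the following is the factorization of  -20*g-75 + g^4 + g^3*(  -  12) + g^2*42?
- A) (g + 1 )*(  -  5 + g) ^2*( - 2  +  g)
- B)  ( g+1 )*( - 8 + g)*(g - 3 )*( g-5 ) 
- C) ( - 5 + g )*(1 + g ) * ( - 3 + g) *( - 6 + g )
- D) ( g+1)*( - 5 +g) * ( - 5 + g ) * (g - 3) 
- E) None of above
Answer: D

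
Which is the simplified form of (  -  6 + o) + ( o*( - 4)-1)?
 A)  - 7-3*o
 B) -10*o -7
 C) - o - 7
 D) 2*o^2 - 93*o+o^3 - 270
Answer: A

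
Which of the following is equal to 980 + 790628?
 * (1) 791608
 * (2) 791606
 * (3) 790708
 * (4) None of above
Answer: 1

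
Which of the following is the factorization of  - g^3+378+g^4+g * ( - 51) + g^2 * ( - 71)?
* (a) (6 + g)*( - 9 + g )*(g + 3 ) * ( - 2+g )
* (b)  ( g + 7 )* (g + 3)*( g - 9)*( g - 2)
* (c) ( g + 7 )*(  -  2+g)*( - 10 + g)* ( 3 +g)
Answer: b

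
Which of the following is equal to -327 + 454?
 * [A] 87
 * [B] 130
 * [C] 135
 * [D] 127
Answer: D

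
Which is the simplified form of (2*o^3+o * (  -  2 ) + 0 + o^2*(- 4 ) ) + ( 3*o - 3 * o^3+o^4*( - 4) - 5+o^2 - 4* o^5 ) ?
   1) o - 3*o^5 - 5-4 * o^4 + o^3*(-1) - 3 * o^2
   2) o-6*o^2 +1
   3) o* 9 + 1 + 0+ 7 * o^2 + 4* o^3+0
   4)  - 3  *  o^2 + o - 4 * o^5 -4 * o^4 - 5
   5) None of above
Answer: 5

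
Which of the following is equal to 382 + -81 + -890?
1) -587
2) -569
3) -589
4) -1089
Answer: 3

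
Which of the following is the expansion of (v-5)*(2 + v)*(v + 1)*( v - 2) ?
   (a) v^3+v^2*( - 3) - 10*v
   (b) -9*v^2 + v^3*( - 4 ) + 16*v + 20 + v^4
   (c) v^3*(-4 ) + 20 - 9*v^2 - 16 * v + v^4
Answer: b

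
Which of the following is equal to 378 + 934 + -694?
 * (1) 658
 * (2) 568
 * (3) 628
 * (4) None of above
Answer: 4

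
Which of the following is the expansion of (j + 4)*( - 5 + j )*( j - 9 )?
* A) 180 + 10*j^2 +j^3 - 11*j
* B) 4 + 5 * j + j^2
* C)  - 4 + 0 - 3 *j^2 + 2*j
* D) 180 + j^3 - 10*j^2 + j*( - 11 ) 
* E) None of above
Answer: D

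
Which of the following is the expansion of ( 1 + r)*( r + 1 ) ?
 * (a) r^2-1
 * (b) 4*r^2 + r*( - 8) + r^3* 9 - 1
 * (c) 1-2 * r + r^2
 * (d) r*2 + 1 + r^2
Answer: d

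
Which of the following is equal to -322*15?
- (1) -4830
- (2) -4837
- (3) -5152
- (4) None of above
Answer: 1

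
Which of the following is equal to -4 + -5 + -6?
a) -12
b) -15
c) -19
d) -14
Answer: b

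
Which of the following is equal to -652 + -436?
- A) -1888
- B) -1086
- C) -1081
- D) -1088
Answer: D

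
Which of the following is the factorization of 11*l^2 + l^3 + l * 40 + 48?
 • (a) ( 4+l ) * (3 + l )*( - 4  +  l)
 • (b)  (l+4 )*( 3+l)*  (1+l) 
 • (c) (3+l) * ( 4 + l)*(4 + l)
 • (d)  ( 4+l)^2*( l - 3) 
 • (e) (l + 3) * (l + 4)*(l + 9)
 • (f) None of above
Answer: c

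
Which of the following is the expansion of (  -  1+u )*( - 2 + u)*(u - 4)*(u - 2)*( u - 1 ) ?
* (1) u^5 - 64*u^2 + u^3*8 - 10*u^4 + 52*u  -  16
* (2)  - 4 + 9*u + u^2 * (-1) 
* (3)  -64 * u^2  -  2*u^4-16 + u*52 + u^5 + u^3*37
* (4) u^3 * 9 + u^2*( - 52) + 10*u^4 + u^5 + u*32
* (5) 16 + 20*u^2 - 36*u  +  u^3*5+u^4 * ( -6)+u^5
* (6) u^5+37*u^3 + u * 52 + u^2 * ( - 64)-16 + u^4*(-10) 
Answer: 6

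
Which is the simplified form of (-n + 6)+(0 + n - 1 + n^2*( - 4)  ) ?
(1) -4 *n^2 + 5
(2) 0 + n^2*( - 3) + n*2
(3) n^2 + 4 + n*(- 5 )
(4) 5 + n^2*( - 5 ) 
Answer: 1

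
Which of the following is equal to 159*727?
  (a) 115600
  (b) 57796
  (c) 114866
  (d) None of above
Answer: d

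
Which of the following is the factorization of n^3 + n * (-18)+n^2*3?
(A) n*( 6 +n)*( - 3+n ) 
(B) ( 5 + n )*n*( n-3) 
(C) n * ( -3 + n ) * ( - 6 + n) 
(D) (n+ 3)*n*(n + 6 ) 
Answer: A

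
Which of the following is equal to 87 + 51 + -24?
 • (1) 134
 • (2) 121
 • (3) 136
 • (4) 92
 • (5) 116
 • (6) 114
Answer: 6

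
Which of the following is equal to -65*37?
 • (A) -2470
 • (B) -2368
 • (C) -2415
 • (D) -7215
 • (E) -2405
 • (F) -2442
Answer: E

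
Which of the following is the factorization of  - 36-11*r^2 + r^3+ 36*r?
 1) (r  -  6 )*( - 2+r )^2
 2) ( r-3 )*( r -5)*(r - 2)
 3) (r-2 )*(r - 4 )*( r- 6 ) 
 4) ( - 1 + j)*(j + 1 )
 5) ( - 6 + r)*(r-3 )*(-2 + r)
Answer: 5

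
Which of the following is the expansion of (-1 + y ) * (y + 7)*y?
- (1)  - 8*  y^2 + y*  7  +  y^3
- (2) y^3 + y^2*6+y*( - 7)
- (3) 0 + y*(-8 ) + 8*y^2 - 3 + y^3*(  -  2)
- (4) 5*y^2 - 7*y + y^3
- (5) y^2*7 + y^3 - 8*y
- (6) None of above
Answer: 2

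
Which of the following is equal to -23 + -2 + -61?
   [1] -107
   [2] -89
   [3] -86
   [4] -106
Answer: 3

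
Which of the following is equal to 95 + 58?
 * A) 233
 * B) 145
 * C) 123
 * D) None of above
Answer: D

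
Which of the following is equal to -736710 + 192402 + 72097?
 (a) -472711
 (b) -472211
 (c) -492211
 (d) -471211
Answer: b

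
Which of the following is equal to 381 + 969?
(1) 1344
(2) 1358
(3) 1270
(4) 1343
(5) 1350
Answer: 5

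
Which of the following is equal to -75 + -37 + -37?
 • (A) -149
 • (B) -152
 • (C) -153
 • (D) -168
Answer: A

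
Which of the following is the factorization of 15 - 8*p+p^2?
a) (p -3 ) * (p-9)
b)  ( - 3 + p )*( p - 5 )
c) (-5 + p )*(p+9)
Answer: b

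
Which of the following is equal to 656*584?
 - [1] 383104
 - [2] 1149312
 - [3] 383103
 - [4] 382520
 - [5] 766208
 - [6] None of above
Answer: 1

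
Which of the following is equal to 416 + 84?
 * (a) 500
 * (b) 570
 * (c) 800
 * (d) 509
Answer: a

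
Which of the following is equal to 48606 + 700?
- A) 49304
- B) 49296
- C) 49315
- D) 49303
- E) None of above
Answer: E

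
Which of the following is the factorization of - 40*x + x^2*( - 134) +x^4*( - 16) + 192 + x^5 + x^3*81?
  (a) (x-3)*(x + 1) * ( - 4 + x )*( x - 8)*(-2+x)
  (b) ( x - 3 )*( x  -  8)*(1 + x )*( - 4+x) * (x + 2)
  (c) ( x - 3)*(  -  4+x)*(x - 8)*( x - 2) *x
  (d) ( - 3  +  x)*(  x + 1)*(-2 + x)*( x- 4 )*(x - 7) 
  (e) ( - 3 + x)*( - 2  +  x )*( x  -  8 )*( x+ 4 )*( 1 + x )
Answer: a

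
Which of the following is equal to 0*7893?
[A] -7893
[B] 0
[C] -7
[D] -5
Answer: B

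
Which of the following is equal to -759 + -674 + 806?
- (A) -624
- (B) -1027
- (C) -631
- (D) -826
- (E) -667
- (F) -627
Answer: F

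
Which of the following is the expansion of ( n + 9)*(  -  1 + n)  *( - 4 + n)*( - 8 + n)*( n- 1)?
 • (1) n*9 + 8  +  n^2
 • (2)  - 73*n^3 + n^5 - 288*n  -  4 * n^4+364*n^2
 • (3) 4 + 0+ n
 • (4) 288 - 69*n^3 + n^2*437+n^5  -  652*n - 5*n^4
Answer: 4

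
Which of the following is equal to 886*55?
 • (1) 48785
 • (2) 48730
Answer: 2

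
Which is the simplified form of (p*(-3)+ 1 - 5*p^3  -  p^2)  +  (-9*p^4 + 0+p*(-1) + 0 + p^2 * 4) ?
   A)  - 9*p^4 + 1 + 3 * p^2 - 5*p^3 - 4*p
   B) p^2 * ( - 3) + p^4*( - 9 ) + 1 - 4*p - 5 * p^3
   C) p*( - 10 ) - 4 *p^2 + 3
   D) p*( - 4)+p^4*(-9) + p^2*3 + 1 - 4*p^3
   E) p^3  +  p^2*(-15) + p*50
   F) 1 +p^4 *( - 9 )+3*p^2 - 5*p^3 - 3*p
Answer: A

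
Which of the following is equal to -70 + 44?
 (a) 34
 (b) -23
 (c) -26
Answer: c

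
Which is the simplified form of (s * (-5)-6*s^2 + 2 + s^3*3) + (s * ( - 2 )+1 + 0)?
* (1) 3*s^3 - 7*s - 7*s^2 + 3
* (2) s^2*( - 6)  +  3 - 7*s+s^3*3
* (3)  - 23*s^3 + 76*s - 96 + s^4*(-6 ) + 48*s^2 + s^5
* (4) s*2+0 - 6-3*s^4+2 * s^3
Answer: 2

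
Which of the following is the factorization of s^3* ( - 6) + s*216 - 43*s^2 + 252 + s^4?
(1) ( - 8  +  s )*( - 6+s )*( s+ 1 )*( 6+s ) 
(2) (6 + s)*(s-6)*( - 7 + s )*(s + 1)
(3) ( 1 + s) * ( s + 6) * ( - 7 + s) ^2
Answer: 2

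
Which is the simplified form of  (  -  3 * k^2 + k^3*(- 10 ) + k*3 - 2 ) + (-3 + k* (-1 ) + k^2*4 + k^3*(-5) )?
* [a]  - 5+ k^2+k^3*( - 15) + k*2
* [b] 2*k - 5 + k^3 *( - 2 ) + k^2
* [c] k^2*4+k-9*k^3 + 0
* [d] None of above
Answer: a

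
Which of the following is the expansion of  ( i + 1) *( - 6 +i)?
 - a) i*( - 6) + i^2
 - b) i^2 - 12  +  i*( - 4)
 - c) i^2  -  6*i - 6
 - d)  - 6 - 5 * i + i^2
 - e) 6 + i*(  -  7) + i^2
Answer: d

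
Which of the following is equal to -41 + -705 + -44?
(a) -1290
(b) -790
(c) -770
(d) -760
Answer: b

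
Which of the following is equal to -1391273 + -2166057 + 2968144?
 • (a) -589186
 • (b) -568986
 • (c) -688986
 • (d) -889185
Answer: a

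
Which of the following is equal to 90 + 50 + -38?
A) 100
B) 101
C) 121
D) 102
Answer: D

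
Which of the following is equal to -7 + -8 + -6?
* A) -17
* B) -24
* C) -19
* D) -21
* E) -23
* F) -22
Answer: D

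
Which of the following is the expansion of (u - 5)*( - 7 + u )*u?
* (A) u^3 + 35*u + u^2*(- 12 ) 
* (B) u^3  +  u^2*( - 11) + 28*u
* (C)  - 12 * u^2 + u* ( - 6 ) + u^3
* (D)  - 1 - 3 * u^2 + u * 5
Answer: A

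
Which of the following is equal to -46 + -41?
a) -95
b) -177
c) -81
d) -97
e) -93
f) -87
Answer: f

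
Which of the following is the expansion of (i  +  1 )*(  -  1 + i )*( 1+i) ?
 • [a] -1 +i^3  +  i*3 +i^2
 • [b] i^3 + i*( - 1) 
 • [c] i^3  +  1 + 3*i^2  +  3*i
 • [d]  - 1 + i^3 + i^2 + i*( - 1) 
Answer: d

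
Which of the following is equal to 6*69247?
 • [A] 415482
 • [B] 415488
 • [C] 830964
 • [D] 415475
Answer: A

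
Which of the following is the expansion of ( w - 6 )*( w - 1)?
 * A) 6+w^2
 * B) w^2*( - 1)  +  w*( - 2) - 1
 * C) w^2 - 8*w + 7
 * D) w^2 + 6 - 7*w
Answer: D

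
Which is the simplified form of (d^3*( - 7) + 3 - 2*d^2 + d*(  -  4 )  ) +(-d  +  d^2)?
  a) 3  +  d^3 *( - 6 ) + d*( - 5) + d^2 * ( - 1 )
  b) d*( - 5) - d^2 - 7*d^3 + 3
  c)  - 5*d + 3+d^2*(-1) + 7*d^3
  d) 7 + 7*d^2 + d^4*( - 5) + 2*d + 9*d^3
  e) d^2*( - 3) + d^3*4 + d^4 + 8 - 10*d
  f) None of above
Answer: b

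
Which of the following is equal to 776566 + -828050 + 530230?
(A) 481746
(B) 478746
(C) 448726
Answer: B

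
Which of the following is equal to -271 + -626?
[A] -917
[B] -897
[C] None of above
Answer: B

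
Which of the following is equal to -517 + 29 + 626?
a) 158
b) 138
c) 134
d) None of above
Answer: b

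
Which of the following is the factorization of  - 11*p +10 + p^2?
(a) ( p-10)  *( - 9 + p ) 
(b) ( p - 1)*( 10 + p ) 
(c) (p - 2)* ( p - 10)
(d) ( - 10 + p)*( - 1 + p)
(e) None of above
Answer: d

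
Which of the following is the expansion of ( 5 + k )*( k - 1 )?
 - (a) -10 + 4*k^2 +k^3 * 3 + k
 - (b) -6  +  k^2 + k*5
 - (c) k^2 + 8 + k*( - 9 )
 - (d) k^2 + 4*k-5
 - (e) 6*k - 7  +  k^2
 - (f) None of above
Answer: d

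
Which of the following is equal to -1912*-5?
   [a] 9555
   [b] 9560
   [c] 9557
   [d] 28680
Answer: b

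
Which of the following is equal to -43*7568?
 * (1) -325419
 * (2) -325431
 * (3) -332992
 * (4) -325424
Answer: 4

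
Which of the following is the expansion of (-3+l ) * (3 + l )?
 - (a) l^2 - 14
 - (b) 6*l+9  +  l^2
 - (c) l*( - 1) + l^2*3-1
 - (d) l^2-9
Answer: d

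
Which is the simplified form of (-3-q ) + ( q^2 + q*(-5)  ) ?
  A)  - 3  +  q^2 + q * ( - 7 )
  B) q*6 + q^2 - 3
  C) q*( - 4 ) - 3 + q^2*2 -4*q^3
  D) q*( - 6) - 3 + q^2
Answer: D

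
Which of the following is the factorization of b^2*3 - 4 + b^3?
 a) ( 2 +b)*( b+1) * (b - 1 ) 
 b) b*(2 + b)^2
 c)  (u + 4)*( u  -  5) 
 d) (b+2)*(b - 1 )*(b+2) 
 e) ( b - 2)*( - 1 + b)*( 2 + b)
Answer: d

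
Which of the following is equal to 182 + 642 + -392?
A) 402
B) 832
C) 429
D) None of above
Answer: D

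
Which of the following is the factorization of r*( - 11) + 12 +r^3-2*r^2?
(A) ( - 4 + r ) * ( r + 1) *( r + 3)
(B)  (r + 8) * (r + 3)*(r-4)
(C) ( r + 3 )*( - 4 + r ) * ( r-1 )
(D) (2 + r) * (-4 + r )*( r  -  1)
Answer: C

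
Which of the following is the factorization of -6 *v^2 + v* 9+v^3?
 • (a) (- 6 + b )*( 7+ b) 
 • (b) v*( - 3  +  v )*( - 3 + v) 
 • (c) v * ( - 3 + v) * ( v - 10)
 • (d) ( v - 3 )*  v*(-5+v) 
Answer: b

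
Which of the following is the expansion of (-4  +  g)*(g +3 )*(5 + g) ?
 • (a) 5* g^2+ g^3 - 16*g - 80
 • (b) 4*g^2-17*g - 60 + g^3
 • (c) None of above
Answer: b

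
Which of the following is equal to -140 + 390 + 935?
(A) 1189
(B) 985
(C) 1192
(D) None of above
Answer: D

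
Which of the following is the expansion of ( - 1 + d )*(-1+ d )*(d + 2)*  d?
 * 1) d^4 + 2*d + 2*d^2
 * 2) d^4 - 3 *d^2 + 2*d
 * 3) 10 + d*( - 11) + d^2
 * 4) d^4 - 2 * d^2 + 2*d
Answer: 2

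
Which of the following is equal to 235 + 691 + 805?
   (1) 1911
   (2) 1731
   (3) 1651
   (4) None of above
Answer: 2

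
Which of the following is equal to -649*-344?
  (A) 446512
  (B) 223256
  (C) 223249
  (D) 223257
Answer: B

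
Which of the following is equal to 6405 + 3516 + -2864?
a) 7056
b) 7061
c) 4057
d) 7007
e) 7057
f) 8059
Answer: e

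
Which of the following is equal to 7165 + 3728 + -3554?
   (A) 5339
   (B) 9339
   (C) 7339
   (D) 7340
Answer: C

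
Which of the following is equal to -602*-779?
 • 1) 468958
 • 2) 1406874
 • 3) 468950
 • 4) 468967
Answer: 1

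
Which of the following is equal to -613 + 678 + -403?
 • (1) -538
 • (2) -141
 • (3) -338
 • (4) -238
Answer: 3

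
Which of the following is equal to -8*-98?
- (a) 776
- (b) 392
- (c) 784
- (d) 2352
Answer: c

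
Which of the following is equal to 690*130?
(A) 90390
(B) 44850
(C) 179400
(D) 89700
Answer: D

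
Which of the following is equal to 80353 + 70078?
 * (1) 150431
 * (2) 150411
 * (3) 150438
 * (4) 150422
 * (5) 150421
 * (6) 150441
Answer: 1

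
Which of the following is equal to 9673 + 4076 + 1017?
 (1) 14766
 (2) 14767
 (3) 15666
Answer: 1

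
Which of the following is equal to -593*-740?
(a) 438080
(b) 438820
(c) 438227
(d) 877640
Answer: b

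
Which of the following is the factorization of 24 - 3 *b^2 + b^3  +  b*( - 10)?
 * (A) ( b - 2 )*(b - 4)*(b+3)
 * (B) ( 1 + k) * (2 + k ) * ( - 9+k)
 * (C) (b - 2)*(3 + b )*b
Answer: A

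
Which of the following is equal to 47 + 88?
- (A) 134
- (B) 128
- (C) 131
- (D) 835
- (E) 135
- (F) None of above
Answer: E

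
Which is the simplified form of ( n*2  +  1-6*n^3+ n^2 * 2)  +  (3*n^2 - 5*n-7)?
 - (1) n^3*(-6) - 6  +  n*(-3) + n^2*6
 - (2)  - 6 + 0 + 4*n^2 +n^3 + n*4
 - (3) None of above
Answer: 3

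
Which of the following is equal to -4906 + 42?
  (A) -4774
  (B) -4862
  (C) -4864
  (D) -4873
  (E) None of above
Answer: C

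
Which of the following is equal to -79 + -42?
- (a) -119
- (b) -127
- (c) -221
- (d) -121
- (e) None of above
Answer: d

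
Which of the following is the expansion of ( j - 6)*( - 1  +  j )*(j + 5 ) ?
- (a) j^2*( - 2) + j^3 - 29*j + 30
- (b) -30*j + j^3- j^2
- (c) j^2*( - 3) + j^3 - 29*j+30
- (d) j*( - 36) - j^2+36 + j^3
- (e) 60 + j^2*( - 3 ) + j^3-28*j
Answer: a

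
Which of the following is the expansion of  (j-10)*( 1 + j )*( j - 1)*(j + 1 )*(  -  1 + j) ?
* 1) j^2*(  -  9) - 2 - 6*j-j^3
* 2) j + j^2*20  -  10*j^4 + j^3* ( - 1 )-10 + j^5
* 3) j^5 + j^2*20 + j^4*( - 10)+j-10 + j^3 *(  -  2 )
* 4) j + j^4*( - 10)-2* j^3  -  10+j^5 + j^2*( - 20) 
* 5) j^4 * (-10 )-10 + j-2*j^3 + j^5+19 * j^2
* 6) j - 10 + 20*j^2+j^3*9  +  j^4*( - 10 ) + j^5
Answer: 3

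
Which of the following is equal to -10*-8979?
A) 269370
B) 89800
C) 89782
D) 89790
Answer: D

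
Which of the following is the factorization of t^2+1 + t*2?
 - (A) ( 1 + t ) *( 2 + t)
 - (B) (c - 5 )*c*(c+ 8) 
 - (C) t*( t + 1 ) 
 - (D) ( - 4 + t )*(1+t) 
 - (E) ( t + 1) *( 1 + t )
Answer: E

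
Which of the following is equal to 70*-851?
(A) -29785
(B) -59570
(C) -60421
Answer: B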